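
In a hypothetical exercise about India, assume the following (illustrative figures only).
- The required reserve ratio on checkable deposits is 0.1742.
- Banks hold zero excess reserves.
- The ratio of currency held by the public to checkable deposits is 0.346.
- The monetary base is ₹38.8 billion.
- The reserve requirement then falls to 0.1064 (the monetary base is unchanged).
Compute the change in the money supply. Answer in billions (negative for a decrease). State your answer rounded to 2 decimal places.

₹15.05 billion

Initially m₁ = (1 + 0.346) / (0.1742 + 0.346) ≈ 2.58747, so M₁ = 2.58747 × 38.8 ≈ 100.3938 billion.
After the change m₂ = (1 + 0.346) / (0.1064 + 0.346) ≈ 2.97524, so M₂ = 2.97524 × 38.8 ≈ 115.4393 billion.
ΔM = M₂ − M₁ = 115.4393 − 100.3938 = 15.0455 billion.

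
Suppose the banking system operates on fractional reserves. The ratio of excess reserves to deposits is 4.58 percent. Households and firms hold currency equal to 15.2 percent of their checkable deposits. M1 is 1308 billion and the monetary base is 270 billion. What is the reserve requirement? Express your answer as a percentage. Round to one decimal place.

4.0%

Using m = M/MB = 1308/270 ≈ 4.844444. Since m = (1 + c)/(c + rr + e), the denominator satisfies c + rr + e = (1 + c)/m = (1 + 0.152) / 4.844444 ≈ 0.237798.
With c = 0.152 and e = 0.0458, the reserve requirement is 0.237798 − 0.152 − 0.0458 = 0.039998.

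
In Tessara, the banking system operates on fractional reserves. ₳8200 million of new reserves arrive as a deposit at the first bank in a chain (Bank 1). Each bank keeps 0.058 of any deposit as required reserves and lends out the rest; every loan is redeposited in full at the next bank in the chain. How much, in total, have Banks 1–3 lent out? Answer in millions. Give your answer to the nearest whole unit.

₳21855 million

Bank i lends (1 − rr)^i of the original deposit: Bank 1 lends 8200·0.9420 = 7724.4000, Bank 2 lends 8200·0.9420² = 7276.3848, and so on.
Summing a geometric series: total = 8200·[0.9420·(1 − 0.9420^3) / (1 − 0.9420)] ≈ 21855.1393 million.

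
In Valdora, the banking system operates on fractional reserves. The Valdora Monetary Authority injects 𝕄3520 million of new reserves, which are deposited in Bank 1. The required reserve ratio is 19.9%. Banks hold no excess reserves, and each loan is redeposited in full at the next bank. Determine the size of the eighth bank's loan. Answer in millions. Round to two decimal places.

Each bank lends a fraction (1 − rr) = 0.8010 of the deposit it receives, so Bank 8 receives 3520·0.8010^7 and lends 3520·0.8010^8 ≈ 596.4895 million.

𝕄596.49 million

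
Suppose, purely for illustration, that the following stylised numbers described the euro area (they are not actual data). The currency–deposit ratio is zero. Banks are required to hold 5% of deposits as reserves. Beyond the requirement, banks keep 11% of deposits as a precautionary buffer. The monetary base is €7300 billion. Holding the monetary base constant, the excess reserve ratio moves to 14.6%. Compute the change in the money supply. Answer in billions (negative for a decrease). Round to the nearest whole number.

-8380 billion

Initially m₁ = 1 / (0.05 + 0.11) = 6.25, so M₁ = 6.25 × 7300 = 45625 billion.
After the change m₂ = 1 / (0.05 + 0.146) ≈ 5.10204, so M₂ = 5.10204 × 7300 = 37244.892 billion.
ΔM = M₂ − M₁ = 37244.892 − 45625 = -8380.108 billion.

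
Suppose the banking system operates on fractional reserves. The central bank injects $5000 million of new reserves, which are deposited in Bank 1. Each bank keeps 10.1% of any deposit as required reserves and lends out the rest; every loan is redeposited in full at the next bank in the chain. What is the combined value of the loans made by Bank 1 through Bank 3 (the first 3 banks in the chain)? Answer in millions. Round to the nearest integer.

$12169 million

Bank i lends (1 − rr)^i of the original deposit: Bank 1 lends 5000·0.8990 = 4495.0000, Bank 2 lends 5000·0.8990² = 4041.0050, and so on.
Summing a geometric series: total = 5000·[0.8990·(1 − 0.8990^3) / (1 − 0.8990)] ≈ 12168.8685 million.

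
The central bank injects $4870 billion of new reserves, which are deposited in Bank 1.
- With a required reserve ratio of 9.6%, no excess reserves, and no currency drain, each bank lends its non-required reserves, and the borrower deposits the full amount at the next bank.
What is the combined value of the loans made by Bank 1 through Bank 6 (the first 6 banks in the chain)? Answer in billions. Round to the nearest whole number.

$20831 billion

Bank i lends (1 − rr)^i of the original deposit: Bank 1 lends 4870·0.9040 = 4402.4800, Bank 2 lends 4870·0.9040² ≈ 3979.8419, and so on.
Summing a geometric series: total = 4870·[0.9040·(1 − 0.9040^6) / (1 − 0.9040)] ≈ 20830.5561 billion.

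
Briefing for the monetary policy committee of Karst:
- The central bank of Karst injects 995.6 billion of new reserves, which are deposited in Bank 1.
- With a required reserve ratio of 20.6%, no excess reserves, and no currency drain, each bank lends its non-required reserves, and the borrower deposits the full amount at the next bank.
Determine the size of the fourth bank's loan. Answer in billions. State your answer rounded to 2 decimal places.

395.70 billion

Each bank lends a fraction (1 − rr) = 0.7940 of the deposit it receives, so Bank 4 receives 995.6·0.7940^3 and lends 995.6·0.7940^4 ≈ 395.7008 billion.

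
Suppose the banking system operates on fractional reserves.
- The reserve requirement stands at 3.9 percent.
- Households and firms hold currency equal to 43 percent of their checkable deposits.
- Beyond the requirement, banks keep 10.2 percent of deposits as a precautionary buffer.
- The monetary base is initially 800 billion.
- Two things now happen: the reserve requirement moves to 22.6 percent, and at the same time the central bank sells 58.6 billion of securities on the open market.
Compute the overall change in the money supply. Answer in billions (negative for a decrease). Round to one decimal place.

-604.8 billion

Before: m₁ = (1 + 0.43) / (0.039 + 0.102 + 0.43) ≈ 2.50438, MB₁ = 800, so M₁ = 2.50438 × 800 = 2003.504 billion.
After: m₂ = (1 + 0.43) / (0.226 + 0.102 + 0.43) ≈ 1.88654, MB₂ = 800 − 58.6 = 741.4, so M₂ = 1.88654 × 741.4 ≈ 1398.6808 billion.
ΔM = M₂ − M₁ = 1398.6808 − 2003.504 = -604.8232 billion.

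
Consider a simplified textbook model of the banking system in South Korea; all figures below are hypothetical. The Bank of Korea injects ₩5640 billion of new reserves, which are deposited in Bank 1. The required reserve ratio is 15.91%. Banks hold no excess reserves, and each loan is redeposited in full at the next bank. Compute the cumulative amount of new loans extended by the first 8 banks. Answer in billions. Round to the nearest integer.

₩22357 billion

Bank i lends (1 − rr)^i of the original deposit: Bank 1 lends 5640·0.8409 = 4742.6760, Bank 2 lends 5640·0.8409² ≈ 3988.1162, and so on.
Summing a geometric series: total = 5640·[0.8409·(1 − 0.8409^8) / (1 − 0.8409)] ≈ 22356.7980 billion.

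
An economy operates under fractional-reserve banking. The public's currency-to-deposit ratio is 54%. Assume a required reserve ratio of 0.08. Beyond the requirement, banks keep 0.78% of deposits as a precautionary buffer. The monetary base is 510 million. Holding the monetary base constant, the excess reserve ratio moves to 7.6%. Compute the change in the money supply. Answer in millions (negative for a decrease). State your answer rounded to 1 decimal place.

-122.6 million

Initially m₁ = (1 + 0.54) / (0.08 + 0.0078 + 0.54) ≈ 2.45301, so M₁ = 2.45301 × 510 = 1251.0351 million.
After the change m₂ = (1 + 0.54) / (0.08 + 0.076 + 0.54) ≈ 2.21264, so M₂ = 2.21264 × 510 = 1128.4464 million.
ΔM = M₂ − M₁ = 1128.4464 − 1251.0351 = -122.5887 million.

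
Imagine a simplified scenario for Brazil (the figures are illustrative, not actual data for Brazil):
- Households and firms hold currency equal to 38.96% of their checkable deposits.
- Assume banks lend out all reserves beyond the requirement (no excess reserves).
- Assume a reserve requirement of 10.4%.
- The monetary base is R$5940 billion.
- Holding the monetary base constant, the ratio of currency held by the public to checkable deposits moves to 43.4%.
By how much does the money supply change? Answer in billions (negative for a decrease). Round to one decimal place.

Initially m₁ = (1 + 0.3896) / (0.104 + 0.3896) ≈ 2.815235, so M₁ = 2.815235 × 5940 = 16722.4959 billion.
After the change m₂ = (1 + 0.434) / (0.104 + 0.434) ≈ 2.665428, so M₂ = 2.665428 × 5940 ≈ 15832.6423 billion.
ΔM = M₂ − M₁ = 15832.6423 − 16722.4959 = -889.8536 billion.

-889.9 billion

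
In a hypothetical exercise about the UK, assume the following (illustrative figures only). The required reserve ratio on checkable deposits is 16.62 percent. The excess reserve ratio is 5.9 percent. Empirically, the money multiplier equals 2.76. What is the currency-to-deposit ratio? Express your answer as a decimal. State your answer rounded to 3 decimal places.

0.215

Using m = 2.76. From m = (1 + c)/(c + rr + e), rearranging gives 1 + c = m·(c + rr + e), so c·(1 − m) = m·(rr + e) − 1.
Hence c = [m·(rr + e) − 1]/(1 − m) = [2.76 × (0.1662 + 0.059) − 1] / (1 − 2.76) ≈ 0.215027.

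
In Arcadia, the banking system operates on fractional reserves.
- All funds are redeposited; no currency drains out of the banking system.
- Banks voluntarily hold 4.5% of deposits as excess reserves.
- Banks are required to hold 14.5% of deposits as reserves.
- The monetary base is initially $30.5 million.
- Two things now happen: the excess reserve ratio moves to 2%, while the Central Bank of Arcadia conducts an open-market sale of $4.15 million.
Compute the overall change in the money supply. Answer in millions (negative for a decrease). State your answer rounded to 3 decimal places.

Before: m₁ = 1 / (0.145 + 0.045) ≈ 5.263158, MB₁ = 30.5, so M₁ = 5.263158 × 30.5 ≈ 160.5263 million.
After: m₂ = 1 / (0.145 + 0.02) ≈ 6.060606, MB₂ = 30.5 − 4.15 = 26.35, so M₂ = 6.060606 × 26.35 ≈ 159.697 million.
ΔM = M₂ − M₁ = 159.697 − 160.5263 = -0.8293 million.

-0.829 million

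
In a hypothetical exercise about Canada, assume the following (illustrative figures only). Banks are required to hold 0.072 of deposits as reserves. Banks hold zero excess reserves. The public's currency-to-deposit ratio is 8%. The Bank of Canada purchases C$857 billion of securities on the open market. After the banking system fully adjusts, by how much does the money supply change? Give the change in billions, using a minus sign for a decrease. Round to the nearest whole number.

C$6089 billion

The money multiplier is m = (1 + c) / (rr + c) = (1 + 0.08) / (0.072 + 0.08) ≈ 7.1053.
The purchase adds 857 billion of base, so ΔM = m × ΔMB = 7.1053 × (+857) = 6089.2421 billion.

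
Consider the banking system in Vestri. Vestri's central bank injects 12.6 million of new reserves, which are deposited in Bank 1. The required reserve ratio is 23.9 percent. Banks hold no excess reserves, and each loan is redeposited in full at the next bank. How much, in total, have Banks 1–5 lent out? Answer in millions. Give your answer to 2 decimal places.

Bank i lends (1 − rr)^i of the original deposit: Bank 1 lends 12.6·0.7610 = 9.5886, Bank 2 lends 12.6·0.7610² ≈ 7.2969, and so on.
Summing a geometric series: total = 12.6·[0.7610·(1 − 0.7610^5) / (1 − 0.7610)] ≈ 29.8801 million.

29.88 million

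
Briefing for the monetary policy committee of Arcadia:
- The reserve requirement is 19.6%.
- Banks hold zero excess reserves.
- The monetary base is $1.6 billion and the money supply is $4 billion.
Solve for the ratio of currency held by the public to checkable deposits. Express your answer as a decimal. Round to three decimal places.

Using m = M/MB = 4/1.6 = 2.500000. From m = (1 + c)/(c + rr + e), rearranging gives 1 + c = m·(c + rr + e), so c·(1 − m) = m·(rr + e) − 1.
Hence c = [m·(rr + e) − 1]/(1 − m) = [2.500000 × (0.196 + 0) − 1] / (1 − 2.500000) = 0.340000.

0.340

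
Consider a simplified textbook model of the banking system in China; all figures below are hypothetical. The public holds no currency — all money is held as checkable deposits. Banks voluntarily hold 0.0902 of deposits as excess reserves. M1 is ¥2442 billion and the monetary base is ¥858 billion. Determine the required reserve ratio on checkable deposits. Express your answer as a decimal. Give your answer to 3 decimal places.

0.261

Using m = M/MB = 2442/858 ≈ 2.846154. Since m = (1 + c)/(c + rr + e), the denominator satisfies c + rr + e = (1 + c)/m = (1 + 0) / 2.846154 ≈ 0.351351.
With c = 0 and e = 0.0902, the required reserve ratio on checkable deposits is 0.351351 − 0 − 0.0902 = 0.261151.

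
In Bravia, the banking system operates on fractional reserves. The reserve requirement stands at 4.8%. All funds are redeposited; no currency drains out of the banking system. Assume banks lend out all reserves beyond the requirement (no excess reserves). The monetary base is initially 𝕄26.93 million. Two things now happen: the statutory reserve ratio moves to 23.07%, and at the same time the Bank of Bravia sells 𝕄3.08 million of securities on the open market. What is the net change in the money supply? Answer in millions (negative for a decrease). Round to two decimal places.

-457.66 million

Before: m₁ = 1 / (0.048) ≈ 20.83333, MB₁ = 26.93, so M₁ = 20.83333 × 26.93 ≈ 561.0416 million.
After: m₂ = 1 / (0.2307) ≈ 4.33463, MB₂ = 26.93 − 3.08 = 23.85, so M₂ = 4.33463 × 23.85 ≈ 103.3809 million.
ΔM = M₂ − M₁ = 103.3809 − 561.0416 = -457.6607 million.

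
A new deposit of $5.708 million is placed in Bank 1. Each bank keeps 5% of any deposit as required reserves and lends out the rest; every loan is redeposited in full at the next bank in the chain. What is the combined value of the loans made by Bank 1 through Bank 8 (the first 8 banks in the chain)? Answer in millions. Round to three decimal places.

Bank i lends (1 − rr)^i of the original deposit: Bank 1 lends 5.708·0.9500 = 5.4226, Bank 2 lends 5.708·0.9500² ≈ 5.1515, and so on.
Summing a geometric series: total = 5.708·[0.9500·(1 − 0.9500^8) / (1 − 0.9500)] ≈ 36.5027 million.

$36.503 million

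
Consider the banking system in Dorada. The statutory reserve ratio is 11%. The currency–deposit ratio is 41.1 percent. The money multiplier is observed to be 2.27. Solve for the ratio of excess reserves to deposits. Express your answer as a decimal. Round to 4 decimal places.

Using m = 2.27. Since m = (1 + c)/(c + rr + e), the denominator satisfies c + rr + e = (1 + c)/m = (1 + 0.411) / 2.27 ≈ 0.621586.
With c = 0.411 and rr = 0.11, the ratio of excess reserves to deposits is 0.621586 − 0.411 − 0.11 = 0.100586.

0.1006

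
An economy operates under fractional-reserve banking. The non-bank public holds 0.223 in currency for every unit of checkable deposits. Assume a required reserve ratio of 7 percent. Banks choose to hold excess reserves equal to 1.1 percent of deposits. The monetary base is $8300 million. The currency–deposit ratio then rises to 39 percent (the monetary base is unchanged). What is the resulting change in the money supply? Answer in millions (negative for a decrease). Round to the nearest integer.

-8896 million

Initially m₁ = (1 + 0.223) / (0.07 + 0.011 + 0.223) ≈ 4.02303, so M₁ = 4.02303 × 8300 = 33391.149 million.
After the change m₂ = (1 + 0.39) / (0.07 + 0.011 + 0.39) ≈ 2.95117, so M₂ = 2.95117 × 8300 = 24494.711 million.
ΔM = M₂ − M₁ = 24494.711 − 33391.149 = -8896.438 million.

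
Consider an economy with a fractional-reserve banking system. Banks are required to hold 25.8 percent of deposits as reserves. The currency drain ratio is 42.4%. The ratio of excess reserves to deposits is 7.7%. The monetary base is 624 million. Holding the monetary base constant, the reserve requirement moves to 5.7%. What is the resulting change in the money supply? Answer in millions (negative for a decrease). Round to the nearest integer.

Initially m₁ = (1 + 0.424) / (0.258 + 0.077 + 0.424) ≈ 1.8762, so M₁ = 1.8762 × 624 = 1170.7488 million.
After the change m₂ = (1 + 0.424) / (0.057 + 0.077 + 0.424) ≈ 2.5520, so M₂ = 2.5520 × 624 = 1592.448 million.
ΔM = M₂ − M₁ = 1592.448 − 1170.7488 = 421.6992 million.

422 million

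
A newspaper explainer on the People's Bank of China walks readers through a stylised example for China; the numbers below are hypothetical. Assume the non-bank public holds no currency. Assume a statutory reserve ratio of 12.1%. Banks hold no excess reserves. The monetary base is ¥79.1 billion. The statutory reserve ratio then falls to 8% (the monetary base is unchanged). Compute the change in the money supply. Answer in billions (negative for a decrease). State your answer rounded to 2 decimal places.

Initially m₁ = 1 / (0.121) ≈ 8.26446, so M₁ = 8.26446 × 79.1 ≈ 653.7188 billion.
After the change m₂ = 1 / (0.08) = 12.5, so M₂ = 12.5 × 79.1 = 988.75 billion.
ΔM = M₂ − M₁ = 988.75 − 653.7188 = 335.0312 billion.

¥335.03 billion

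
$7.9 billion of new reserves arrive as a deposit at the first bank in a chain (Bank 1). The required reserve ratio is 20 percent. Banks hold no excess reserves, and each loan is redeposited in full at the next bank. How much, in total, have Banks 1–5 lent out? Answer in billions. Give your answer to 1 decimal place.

Bank i lends (1 − rr)^i of the original deposit: Bank 1 lends 7.9·0.8000 = 6.3200, Bank 2 lends 7.9·0.8000² = 5.0560, and so on.
Summing a geometric series: total = 7.9·[0.8000·(1 − 0.8000^5) / (1 − 0.8000)] ≈ 21.2453 billion.

$21.2 billion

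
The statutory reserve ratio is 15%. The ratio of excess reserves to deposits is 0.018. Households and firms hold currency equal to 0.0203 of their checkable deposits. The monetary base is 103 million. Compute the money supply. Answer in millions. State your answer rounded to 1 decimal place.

558.1 million

The money multiplier is m = (1 + c) / (rr + e + c) = (1 + 0.0203) / (0.15 + 0.018 + 0.0203) ≈ 5.41848.
So M = m × MB = 5.41848 × 103 ≈ 558.1034 million.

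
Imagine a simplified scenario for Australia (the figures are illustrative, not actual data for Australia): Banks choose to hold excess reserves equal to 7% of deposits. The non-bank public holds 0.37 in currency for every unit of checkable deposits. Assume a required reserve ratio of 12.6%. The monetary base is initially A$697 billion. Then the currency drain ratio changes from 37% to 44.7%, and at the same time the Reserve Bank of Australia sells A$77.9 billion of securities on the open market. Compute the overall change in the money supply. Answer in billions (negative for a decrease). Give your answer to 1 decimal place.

-293.9 billion

Before: m₁ = (1 + 0.37) / (0.126 + 0.07 + 0.37) ≈ 2.42049, MB₁ = 697, so M₁ = 2.42049 × 697 ≈ 1687.0815 billion.
After: m₂ = (1 + 0.447) / (0.126 + 0.07 + 0.447) ≈ 2.25039, MB₂ = 697 − 77.9 = 619.1, so M₂ = 2.25039 × 619.1 ≈ 1393.2164 billion.
ΔM = M₂ − M₁ = 1393.2164 − 1687.0815 = -293.8651 billion.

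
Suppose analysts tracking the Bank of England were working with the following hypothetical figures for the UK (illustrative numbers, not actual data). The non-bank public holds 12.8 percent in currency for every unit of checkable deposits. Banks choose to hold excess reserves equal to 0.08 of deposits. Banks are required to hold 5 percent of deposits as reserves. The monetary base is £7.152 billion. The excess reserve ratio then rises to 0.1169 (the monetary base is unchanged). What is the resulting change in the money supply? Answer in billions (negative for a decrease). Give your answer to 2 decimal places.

-3.91 billion

Initially m₁ = (1 + 0.128) / (0.05 + 0.08 + 0.128) ≈ 4.3721, so M₁ = 4.3721 × 7.152 ≈ 31.2693 billion.
After the change m₂ = (1 + 0.128) / (0.05 + 0.1169 + 0.128) ≈ 3.8250, so M₂ = 3.8250 × 7.152 = 27.3564 billion.
ΔM = M₂ − M₁ = 27.3564 − 31.2693 = -3.9129 billion.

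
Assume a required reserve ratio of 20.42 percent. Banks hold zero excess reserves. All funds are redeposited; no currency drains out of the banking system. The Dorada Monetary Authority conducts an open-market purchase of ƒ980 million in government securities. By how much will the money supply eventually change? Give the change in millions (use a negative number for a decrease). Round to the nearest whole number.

ƒ4799 million

The simple money multiplier is m = 1/rr = 1/0.2042 ≈ 4.8972.
An open-market purchase increases the monetary base by 980 million, so ΔM = m × ΔMB = 4.8972 × 980 = 4799.256 million.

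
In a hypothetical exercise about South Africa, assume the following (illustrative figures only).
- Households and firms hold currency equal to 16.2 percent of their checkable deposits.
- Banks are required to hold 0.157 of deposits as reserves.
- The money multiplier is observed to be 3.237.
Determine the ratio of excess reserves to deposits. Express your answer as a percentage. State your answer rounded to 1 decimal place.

Using m = 3.237. Since m = (1 + c)/(c + rr + e), the denominator satisfies c + rr + e = (1 + c)/m = (1 + 0.162) / 3.237 ≈ 0.358974.
With c = 0.162 and rr = 0.157, the ratio of excess reserves to deposits is 0.358974 − 0.162 − 0.157 = 0.039974.

4.0%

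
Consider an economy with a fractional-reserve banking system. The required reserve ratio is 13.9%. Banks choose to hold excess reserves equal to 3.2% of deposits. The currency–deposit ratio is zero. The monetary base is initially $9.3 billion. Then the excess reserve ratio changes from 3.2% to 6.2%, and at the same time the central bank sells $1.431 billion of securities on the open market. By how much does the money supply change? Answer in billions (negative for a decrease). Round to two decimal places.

-15.24 billion

Before: m₁ = 1 / (0.139 + 0.032) ≈ 5.8480, MB₁ = 9.3, so M₁ = 5.8480 × 9.3 = 54.3864 billion.
After: m₂ = 1 / (0.139 + 0.062) ≈ 4.9751, MB₂ = 9.3 − 1.431 = 7.869, so M₂ = 4.9751 × 7.869 ≈ 39.1491 billion.
ΔM = M₂ − M₁ = 39.1491 − 54.3864 = -15.2373 billion.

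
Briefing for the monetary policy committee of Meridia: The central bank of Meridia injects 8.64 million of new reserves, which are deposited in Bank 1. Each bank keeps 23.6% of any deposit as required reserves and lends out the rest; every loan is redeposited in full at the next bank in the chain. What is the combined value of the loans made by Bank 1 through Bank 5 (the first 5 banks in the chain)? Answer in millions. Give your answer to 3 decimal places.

Bank i lends (1 − rr)^i of the original deposit: Bank 1 lends 8.64·0.7640 ≈ 6.6010, Bank 2 lends 8.64·0.7640² ≈ 5.0431, and so on.
Summing a geometric series: total = 8.64·[0.7640·(1 − 0.7640^5) / (1 − 0.7640)] ≈ 20.6897 million.

20.690 million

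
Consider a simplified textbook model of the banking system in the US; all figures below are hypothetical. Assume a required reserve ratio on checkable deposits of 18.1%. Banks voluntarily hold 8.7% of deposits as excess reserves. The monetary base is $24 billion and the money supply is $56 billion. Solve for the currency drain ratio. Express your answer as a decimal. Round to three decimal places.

0.281

Using m = M/MB = 56/24 ≈ 2.333333. From m = (1 + c)/(c + rr + e), rearranging gives 1 + c = m·(c + rr + e), so c·(1 − m) = m·(rr + e) − 1.
Hence c = [m·(rr + e) − 1]/(1 − m) = [2.333333 × (0.181 + 0.087) − 1] / (1 − 2.333333) ≈ 0.281000.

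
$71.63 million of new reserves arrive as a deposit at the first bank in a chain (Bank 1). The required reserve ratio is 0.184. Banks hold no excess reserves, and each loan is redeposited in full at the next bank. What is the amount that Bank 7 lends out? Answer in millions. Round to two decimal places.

$17.26 million

Each bank lends a fraction (1 − rr) = 0.8160 of the deposit it receives, so Bank 7 receives 71.63·0.8160^6 and lends 71.63·0.8160^7 ≈ 17.2554 million.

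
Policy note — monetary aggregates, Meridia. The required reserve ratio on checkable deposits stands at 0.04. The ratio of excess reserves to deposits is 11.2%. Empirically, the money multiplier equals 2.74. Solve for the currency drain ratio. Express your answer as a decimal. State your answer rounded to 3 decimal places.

0.335

Using m = 2.74. From m = (1 + c)/(c + rr + e), rearranging gives 1 + c = m·(c + rr + e), so c·(1 − m) = m·(rr + e) − 1.
Hence c = [m·(rr + e) − 1]/(1 − m) = [2.74 × (0.04 + 0.112) − 1] / (1 − 2.74) ≈ 0.335356.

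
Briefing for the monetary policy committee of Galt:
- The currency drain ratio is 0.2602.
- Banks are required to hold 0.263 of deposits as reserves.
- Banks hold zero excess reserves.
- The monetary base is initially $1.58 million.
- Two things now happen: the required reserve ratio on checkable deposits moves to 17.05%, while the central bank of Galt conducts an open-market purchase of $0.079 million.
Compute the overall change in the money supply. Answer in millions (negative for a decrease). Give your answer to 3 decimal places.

Before: m₁ = (1 + 0.2602) / (0.263 + 0.2602) ≈ 2.40864, MB₁ = 1.58, so M₁ = 2.40864 × 1.58 ≈ 3.8057 million.
After: m₂ = (1 + 0.2602) / (0.1705 + 0.2602) ≈ 2.92593, MB₂ = 1.58 + 0.079 = 1.659, so M₂ = 2.92593 × 1.659 ≈ 4.8541 million.
ΔM = M₂ − M₁ = 4.8541 − 3.8057 = 1.0484 million.

$1.048 million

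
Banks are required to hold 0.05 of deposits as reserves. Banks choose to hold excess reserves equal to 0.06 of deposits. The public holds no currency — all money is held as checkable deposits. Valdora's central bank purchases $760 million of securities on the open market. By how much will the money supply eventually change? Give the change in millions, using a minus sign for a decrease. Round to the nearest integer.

$6909 million

The money multiplier is m = 1 / (rr + e) = 1 / (0.05 + 0.06) ≈ 9.0909.
The purchase adds 760 million of base, so ΔM = m × ΔMB = 9.0909 × (+760) = 6909.084 million.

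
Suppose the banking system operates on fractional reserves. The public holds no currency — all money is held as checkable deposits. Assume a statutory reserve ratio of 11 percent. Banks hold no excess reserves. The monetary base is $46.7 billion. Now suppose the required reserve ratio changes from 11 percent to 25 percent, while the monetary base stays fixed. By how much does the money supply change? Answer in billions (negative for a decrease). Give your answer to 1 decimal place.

-237.7 billion

Initially m₁ = 1 / (0.11) ≈ 9.0909, so M₁ = 9.0909 × 46.7 ≈ 424.545 billion.
After the change m₂ = 1 / (0.25) = 4, so M₂ = 4 × 46.7 = 186.8 billion.
ΔM = M₂ − M₁ = 186.8 − 424.545 = -237.745 billion.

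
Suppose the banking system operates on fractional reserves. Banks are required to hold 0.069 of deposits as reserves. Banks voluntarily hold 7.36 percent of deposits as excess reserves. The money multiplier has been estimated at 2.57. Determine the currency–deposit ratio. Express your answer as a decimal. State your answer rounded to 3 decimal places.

0.404

Using m = 2.57. From m = (1 + c)/(c + rr + e), rearranging gives 1 + c = m·(c + rr + e), so c·(1 − m) = m·(rr + e) − 1.
Hence c = [m·(rr + e) − 1]/(1 − m) = [2.57 × (0.069 + 0.0736) − 1] / (1 − 2.57) ≈ 0.403515.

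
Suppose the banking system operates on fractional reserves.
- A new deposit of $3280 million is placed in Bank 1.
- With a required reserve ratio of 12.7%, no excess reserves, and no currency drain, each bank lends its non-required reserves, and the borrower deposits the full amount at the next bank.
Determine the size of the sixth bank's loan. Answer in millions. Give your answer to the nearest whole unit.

Each bank lends a fraction (1 − rr) = 0.8730 of the deposit it receives, so Bank 6 receives 3280·0.8730^5 and lends 3280·0.8730^6 ≈ 1451.9756 million.

$1452 million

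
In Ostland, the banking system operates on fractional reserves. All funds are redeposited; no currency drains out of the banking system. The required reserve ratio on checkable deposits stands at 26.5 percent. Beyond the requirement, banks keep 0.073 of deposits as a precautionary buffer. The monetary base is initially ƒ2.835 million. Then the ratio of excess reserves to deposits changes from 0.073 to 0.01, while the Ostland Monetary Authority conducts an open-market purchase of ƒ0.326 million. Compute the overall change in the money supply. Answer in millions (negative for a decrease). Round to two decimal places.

Before: m₁ = 1 / (0.265 + 0.073) ≈ 2.9586, MB₁ = 2.835, so M₁ = 2.9586 × 2.835 ≈ 8.3876 million.
After: m₂ = 1 / (0.265 + 0.01) ≈ 3.6364, MB₂ = 2.835 + 0.326 = 3.161, so M₂ = 3.6364 × 3.161 ≈ 11.4947 million.
ΔM = M₂ − M₁ = 11.4947 − 8.3876 = 3.1071 million.

ƒ3.11 million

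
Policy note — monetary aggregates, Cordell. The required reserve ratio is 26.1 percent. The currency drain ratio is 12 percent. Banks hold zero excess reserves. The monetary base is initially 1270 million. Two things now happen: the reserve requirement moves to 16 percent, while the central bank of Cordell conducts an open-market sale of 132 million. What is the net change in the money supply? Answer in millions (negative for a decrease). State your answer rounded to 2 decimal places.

818.67 million

Before: m₁ = (1 + 0.12) / (0.261 + 0.12) ≈ 2.9396325, MB₁ = 1270, so M₁ = 2.9396325 × 1270 ≈ 3733.3333 million.
After: m₂ = (1 + 0.12) / (0.16 + 0.12) = 4, MB₂ = 1270 − 132 = 1138, so M₂ = 4 × 1138 = 4552 million.
ΔM = M₂ − M₁ = 4552 − 3733.3333 = 818.6667 million.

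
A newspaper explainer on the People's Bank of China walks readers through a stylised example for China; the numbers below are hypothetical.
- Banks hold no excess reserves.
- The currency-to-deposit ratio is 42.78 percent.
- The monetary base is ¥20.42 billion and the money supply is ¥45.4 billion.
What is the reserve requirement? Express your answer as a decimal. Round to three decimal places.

Using m = M/MB = 45.4/20.42 ≈ 2.223310. Since m = (1 + c)/(c + rr + e), the denominator satisfies c + rr + e = (1 + c)/m = (1 + 0.4278) / 2.223310 ≈ 0.642196.
With c = 0.4278 and e = 0, the reserve requirement is 0.642196 − 0.4278 − 0 = 0.214396.

0.214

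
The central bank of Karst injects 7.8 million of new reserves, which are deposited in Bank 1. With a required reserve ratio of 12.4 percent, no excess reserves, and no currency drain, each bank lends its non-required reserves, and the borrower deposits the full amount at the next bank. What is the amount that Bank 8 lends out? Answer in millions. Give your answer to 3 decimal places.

Each bank lends a fraction (1 − rr) = 0.8760 of the deposit it receives, so Bank 8 receives 7.8·0.8760^7 and lends 7.8·0.8760^8 ≈ 2.7048 million.

2.705 million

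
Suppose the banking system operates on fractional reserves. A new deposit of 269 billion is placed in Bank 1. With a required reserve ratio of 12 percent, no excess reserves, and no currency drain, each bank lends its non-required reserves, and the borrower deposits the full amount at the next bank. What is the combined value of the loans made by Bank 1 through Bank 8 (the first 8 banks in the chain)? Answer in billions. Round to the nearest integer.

Bank i lends (1 − rr)^i of the original deposit: Bank 1 lends 269·0.8800 = 236.7200, Bank 2 lends 269·0.8800² = 208.3136, and so on.
Summing a geometric series: total = 269·[0.8800·(1 − 0.8800^8) / (1 − 0.8800)] ≈ 1263.2276 billion.

1263 billion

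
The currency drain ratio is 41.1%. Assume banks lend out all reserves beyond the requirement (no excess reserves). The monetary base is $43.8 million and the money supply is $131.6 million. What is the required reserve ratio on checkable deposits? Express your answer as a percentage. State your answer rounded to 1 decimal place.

Using m = M/MB = 131.6/43.8 ≈ 3.004566. Since m = (1 + c)/(c + rr + e), the denominator satisfies c + rr + e = (1 + c)/m = (1 + 0.411) / 3.004566 ≈ 0.469619.
With c = 0.411 and e = 0, the required reserve ratio on checkable deposits is 0.469619 − 0.411 − 0 = 0.058619.

5.9%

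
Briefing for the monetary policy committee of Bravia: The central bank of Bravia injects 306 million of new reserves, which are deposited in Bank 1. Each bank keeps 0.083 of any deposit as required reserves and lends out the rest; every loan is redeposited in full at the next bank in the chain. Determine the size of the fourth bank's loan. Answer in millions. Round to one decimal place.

Each bank lends a fraction (1 − rr) = 0.9170 of the deposit it receives, so Bank 4 receives 306·0.9170^3 and lends 306·0.9170^4 ≈ 216.3709 million.

216.4 million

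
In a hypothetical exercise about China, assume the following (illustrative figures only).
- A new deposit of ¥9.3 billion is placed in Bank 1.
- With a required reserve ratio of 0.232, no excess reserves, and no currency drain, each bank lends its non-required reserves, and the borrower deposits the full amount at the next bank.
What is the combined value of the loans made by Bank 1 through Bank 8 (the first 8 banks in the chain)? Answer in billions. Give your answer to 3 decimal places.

¥27.060 billion

Bank i lends (1 − rr)^i of the original deposit: Bank 1 lends 9.3·0.7680 = 7.1424, Bank 2 lends 9.3·0.7680² ≈ 5.4854, and so on.
Summing a geometric series: total = 9.3·[0.7680·(1 − 0.7680^8) / (1 − 0.7680)] ≈ 27.0602 billion.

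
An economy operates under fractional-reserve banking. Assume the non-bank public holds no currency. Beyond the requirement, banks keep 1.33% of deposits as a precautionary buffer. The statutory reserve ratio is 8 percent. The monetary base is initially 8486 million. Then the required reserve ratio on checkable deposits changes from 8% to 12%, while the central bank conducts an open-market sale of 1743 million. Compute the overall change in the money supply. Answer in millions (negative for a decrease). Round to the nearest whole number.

Before: m₁ = 1 / (0.08 + 0.0133) ≈ 10.71811, MB₁ = 8486, so M₁ = 10.71811 × 8486 ≈ 90953.8815 million.
After: m₂ = 1 / (0.12 + 0.0133) ≈ 7.50188, MB₂ = 8486 − 1743 = 6743, so M₂ = 7.50188 × 6743 ≈ 50585.1768 million.
ΔM = M₂ − M₁ = 50585.1768 − 90953.8815 = -40368.7047 million.

-40369 million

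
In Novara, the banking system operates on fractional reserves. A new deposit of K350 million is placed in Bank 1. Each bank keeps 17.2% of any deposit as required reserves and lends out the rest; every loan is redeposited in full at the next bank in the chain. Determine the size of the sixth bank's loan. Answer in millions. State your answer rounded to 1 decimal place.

Each bank lends a fraction (1 − rr) = 0.8280 of the deposit it receives, so Bank 6 receives 350·0.8280^5 and lends 350·0.8280^6 ≈ 112.7847 million.

K112.8 million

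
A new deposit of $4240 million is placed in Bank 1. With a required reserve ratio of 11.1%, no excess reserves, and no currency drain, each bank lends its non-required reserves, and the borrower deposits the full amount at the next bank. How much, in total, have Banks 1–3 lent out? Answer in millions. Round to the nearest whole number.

Bank i lends (1 − rr)^i of the original deposit: Bank 1 lends 4240·0.8890 = 3769.3600, Bank 2 lends 4240·0.8890² ≈ 3350.9610, and so on.
Summing a geometric series: total = 4240·[0.8890·(1 − 0.8890^3) / (1 − 0.8890)] ≈ 10099.3254 million.

$10099 million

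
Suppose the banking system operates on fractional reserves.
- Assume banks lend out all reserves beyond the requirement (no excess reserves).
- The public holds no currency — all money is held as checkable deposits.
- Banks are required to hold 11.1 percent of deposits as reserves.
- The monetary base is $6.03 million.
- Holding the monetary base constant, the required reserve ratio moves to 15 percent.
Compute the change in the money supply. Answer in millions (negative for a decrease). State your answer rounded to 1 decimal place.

Initially m₁ = 1 / (0.111) ≈ 9.0090, so M₁ = 9.0090 × 6.03 ≈ 54.3243 million.
After the change m₂ = 1 / (0.15) ≈ 6.6667, so M₂ = 6.6667 × 6.03 ≈ 40.2002 million.
ΔM = M₂ − M₁ = 40.2002 − 54.3243 = -14.1241 million.

-14.1 million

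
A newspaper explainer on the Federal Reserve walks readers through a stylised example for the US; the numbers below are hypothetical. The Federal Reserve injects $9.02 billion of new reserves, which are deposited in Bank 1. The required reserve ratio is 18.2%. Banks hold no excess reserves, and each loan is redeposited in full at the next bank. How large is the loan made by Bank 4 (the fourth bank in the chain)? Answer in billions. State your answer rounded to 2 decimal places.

$4.04 billion

Each bank lends a fraction (1 − rr) = 0.8180 of the deposit it receives, so Bank 4 receives 9.02·0.8180^3 and lends 9.02·0.8180^4 ≈ 4.0385 billion.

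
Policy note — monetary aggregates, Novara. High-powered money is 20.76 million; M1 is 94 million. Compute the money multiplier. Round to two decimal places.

4.53

The money multiplier is m = M / MB = 94 / 20.76 ≈ 4.52794.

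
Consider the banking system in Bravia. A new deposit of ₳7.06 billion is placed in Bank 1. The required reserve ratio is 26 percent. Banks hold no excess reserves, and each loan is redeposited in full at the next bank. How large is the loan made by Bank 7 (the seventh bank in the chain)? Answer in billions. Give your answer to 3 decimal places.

Each bank lends a fraction (1 − rr) = 0.7400 of the deposit it receives, so Bank 7 receives 7.06·0.7400^6 and lends 7.06·0.7400^7 ≈ 0.8579 billion.

₳0.858 billion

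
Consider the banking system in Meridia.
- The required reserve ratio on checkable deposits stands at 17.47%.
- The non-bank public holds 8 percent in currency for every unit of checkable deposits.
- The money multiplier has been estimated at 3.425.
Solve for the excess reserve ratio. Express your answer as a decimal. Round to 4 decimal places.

0.0606

Using m = 3.425. Since m = (1 + c)/(c + rr + e), the denominator satisfies c + rr + e = (1 + c)/m = (1 + 0.08) / 3.425 ≈ 0.315328.
With c = 0.08 and rr = 0.1747, the excess reserve ratio is 0.315328 − 0.08 − 0.1747 = 0.060628.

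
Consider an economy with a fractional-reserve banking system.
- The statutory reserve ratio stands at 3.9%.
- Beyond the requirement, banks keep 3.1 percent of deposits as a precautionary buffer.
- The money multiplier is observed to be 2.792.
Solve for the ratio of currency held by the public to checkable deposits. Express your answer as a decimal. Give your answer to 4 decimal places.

Using m = 2.792. From m = (1 + c)/(c + rr + e), rearranging gives 1 + c = m·(c + rr + e), so c·(1 − m) = m·(rr + e) − 1.
Hence c = [m·(rr + e) − 1]/(1 − m) = [2.792 × (0.039 + 0.031) − 1] / (1 − 2.792) ≈ 0.448973.

0.4490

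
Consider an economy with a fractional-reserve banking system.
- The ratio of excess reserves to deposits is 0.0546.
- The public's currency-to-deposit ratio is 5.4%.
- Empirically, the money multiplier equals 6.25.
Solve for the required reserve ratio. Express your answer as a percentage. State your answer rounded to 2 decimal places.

6.00%

Using m = 6.25. Since m = (1 + c)/(c + rr + e), the denominator satisfies c + rr + e = (1 + c)/m = (1 + 0.054) / 6.25 = 0.168640.
With c = 0.054 and e = 0.0546, the required reserve ratio is 0.168640 − 0.054 − 0.0546 = 0.06004.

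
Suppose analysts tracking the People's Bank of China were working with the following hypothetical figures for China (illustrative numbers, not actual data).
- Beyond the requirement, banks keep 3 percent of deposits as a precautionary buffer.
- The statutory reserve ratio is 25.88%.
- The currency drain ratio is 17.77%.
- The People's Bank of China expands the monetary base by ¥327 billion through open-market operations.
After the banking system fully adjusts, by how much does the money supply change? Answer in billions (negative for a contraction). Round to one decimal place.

¥825.5 billion

The money multiplier is m = (1 + c) / (rr + e + c) = (1 + 0.1777) / (0.2588 + 0.03 + 0.1777) ≈ 2.52454.
The purchase adds 327 billion of base, so ΔM = m × ΔMB = 2.52454 × (+327) ≈ 825.5246 billion.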